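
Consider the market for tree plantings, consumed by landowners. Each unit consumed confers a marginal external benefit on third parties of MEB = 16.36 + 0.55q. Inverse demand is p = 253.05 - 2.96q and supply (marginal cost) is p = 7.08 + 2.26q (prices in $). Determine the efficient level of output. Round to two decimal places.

Social marginal benefit = demand + MEB = 269.41 - 2.41q.
Set SMB = MC: 269.41 - 2.41q = 7.08 + 2.26q → q* = 56.1734.

q* = 56.17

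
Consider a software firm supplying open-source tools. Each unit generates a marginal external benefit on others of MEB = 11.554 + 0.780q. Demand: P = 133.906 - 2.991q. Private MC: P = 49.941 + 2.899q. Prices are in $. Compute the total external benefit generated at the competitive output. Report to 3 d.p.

Market equilibrium (private): 49.941 + 2.899q = 133.906 - 2.991q → q_m = 14.2555.
Total external benefit = ∫₀^{q_m} (11.554 + 0.780q) dq = 11.554×14.2555 + ½×0.780×14.2555² = 243.9636.

$243.964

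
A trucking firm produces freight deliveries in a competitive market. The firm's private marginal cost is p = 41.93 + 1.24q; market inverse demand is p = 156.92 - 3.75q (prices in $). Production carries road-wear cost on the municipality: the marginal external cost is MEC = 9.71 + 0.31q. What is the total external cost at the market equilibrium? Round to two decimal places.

$306.07

Market equilibrium (private): 41.93 + 1.24q = 156.92 - 3.75q → q_m = 23.0441.
Total external cost = ∫₀^{q_m} (9.71 + 0.31q) dq = 9.71×23.0441 + ½×0.31×23.0441² = 306.0679.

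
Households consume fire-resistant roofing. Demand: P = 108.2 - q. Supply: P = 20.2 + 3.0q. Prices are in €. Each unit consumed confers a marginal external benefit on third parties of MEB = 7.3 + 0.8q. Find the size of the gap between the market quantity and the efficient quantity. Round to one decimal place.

Market equilibrium (private): 20.2 + 3.0q = 108.2 - q → q_m = 22.0000.
Social marginal benefit = demand + MEB = 115.5 - 0.2q.
Set SMB = MC: 115.5 - 0.2q = 20.2 + 3.0q → q* = 29.7813.
Gap = |22.0000 − 29.7813| = 7.7813.

7.8 units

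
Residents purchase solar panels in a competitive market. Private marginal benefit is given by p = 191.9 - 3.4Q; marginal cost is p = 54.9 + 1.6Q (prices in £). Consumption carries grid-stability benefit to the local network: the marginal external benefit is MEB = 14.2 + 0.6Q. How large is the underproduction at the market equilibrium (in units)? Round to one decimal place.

7.0 units

Market equilibrium (private): 54.9 + 1.6Q = 191.9 - 3.4Q → Q_m = 27.4000.
Social marginal benefit = demand + MEB = 206.1 - 2.8Q.
Set SMB = MC: 206.1 - 2.8Q = 54.9 + 1.6Q → Q* = 34.3636.
Gap = |27.4000 − 34.3636| = 6.9636.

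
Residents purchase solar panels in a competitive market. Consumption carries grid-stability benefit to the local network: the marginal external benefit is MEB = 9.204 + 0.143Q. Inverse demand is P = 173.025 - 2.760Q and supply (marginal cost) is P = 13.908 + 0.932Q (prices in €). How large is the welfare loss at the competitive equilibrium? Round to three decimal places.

DWL = €33.269

Market equilibrium (private): 13.908 + 0.932Q = 173.025 - 2.760Q → Q_m = 43.0978.
Social marginal benefit = demand + MEB = 182.229 - 2.617Q.
Set SMB = MC: 182.229 - 2.617Q = 13.908 + 0.932Q → Q* = 47.4277.
Height of the DWL triangle at Q_m is SMB(Q_m) − MC(Q_m) = MEB(Q_m) = 15.3670.
DWL = ½ × 4.3299 × 15.3670 = 33.2688.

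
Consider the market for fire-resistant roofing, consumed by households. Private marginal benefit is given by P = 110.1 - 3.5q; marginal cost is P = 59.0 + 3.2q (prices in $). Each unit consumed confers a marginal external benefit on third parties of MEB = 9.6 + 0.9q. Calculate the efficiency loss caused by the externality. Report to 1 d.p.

Market equilibrium (private): 59.0 + 3.2q = 110.1 - 3.5q → q_m = 7.6269.
Social marginal benefit = demand + MEB = 119.7 - 2.6q.
Set SMB = MC: 119.7 - 2.6q = 59.0 + 3.2q → q* = 10.4655.
Between q* and q_m the wedge SMB − MC runs linearly from 0 to MEB(q_m), so the loss is a triangle.
DWL = ½ × 2.8386 × 16.4642 = 23.3676.

DWL = $23.4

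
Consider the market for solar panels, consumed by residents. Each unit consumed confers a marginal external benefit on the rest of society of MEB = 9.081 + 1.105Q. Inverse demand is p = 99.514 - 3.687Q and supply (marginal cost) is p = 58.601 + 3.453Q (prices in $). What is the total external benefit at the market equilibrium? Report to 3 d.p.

$70.176

Market equilibrium (private): 58.601 + 3.453Q = 99.514 - 3.687Q → Q_m = 5.7301.
Total external benefit = ∫₀^{Q_m} (9.081 + 1.105Q) dQ = 9.081×5.7301 + ½×1.105×5.7301² = 70.1758.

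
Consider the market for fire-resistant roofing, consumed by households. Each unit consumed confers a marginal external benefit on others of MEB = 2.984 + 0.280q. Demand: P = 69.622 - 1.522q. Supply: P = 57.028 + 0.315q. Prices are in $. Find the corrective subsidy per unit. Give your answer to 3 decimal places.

subsidy = $5.785 per unit

Social marginal benefit = demand + MEB = 72.606 - 1.242q.
Set SMB = MC: 72.606 - 1.242q = 57.028 + 0.315q → q* = 10.0051.
The Pigouvian subsidy equals MEB at q*: 2.984 + 0.280×10.0051 = 5.7854.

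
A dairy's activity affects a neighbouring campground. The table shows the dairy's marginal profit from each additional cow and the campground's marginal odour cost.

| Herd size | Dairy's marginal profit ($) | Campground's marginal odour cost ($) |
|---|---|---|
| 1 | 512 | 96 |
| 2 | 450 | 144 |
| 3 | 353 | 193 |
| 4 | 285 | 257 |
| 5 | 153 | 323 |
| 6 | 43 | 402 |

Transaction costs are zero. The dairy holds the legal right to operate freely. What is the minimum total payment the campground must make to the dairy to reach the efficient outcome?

$196

Left alone the dairy would choose level 6 (marginal profit stays positive).
Efficient level: k* = 4 (marginal profit ≥ marginal odour cost through 4).
The campground must at least cover the dairy's forgone profit from cutting 6→4: 153 + 43 = 196.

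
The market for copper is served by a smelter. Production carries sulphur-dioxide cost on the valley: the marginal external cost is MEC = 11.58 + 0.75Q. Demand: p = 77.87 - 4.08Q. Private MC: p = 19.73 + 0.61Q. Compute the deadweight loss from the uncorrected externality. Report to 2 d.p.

DWL = 40.06

Market equilibrium (private): 19.73 + 0.61Q = 77.87 - 4.08Q → Q_m = 12.3966.
Social marginal cost = private MC + MEC = 31.31 + 1.36Q.
Set SMC = demand: 31.31 + 1.36Q = 77.87 - 4.08Q → Q* = 8.5588.
The welfare-loss triangle has base |Q_m − Q*| and height MEC(Q_m) (the vertical gap between SMC and demand is zero at Q* and MEC at Q_m).
DWL = ½ × 3.8378 × 20.8774 = 40.0616.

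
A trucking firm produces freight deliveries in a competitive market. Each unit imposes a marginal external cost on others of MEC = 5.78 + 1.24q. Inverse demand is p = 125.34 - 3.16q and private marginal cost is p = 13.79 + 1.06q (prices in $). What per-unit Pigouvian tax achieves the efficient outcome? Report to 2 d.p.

tax = $29.80 per unit

Social marginal cost = private MC + MEC = 19.57 + 2.30q.
Set SMC = demand: 19.57 + 2.30q = 125.34 - 3.16q → q* = 19.3718.
The Pigouvian tax equals MEC at q*: 5.78 + 1.24×19.3718 = 29.8010.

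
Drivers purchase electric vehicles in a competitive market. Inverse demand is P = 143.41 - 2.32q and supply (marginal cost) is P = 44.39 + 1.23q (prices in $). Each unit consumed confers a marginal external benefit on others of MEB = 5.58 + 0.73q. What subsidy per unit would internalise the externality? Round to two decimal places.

Social marginal benefit = demand + MEB = 148.99 - 1.59q.
Set SMB = MC: 148.99 - 1.59q = 44.39 + 1.23q → q* = 37.0922.
The Pigouvian subsidy equals MEB at q*: 5.58 + 0.73×37.0922 = 32.6573.

subsidy = $32.66 per unit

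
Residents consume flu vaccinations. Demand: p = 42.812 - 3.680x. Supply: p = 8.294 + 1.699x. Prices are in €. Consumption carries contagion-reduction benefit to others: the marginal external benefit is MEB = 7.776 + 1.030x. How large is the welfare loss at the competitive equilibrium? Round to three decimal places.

DWL = €23.793

Market equilibrium (private): 8.294 + 1.699x = 42.812 - 3.680x → x_m = 6.4172.
Social marginal benefit = demand + MEB = 50.588 - 2.650x.
Set SMB = MC: 50.588 - 2.650x = 8.294 + 1.699x → x* = 9.7250.
Height of the DWL triangle at x_m is SMB(x_m) − MC(x_m) = MEB(x_m) = 14.3857.
DWL = ½ × 3.3078 × 14.3857 = 23.7925.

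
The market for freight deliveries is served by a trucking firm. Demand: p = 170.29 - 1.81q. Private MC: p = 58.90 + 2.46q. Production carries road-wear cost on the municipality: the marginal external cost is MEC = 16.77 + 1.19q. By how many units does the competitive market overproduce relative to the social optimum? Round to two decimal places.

8.76 units

Market equilibrium (private): 58.90 + 2.46q = 170.29 - 1.81q → q_m = 26.0867.
Social marginal cost = private MC + MEC = 75.67 + 3.65q.
Set SMC = demand: 75.67 + 3.65q = 170.29 - 1.81q → q* = 17.3297.
Gap = |26.0867 − 17.3297| = 8.7570.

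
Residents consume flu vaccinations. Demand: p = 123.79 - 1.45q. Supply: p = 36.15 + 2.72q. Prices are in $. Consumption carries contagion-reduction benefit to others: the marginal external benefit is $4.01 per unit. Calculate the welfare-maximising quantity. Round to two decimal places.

Social marginal benefit = demand + MEB = 127.80 - 1.45q.
Set SMB = MC: 127.80 - 1.45q = 36.15 + 2.72q → q* = 21.9784.

q* = 21.98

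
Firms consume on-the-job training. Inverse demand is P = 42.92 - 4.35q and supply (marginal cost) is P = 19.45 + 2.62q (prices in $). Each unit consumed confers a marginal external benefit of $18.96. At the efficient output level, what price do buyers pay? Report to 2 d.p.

P = $16.44

Social marginal benefit = demand + MEB = 61.88 - 4.35q.
Set SMB = MC: 61.88 - 4.35q = 19.45 + 2.62q → q* = 6.0875.
Consumer price on the demand curve at q*: 42.92 − 4.35×6.0875 = 16.4394.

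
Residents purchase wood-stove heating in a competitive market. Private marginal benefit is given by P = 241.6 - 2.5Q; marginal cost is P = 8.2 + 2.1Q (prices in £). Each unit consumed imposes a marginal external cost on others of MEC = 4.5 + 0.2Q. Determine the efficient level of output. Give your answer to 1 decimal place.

Social marginal benefit = demand − MEC = 237.1 - 2.7Q.
Set SMB = MC: 237.1 - 2.7Q = 8.2 + 2.1Q → Q* = 47.6875.

Q* = 47.7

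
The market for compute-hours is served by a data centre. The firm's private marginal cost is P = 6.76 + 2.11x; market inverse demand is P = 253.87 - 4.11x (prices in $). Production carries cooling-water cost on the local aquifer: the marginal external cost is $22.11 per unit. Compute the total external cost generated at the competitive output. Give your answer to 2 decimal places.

Market equilibrium (private): 6.76 + 2.11x = 253.87 - 4.11x → x_m = 39.7283.
Total external cost = MEC × x_m = 22.11 × 39.7283 = 878.3927.

$878.39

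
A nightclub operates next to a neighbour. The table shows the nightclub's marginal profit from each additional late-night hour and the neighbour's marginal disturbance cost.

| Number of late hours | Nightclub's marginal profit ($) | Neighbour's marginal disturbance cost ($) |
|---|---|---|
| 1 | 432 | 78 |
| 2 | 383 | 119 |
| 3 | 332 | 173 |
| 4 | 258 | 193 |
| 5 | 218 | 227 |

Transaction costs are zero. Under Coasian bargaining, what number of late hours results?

Bargaining reaches the level where marginal profit last exceeds marginal disturbance cost.
That holds through level 4 (258 ≥ 193) but not at 5 (218 < 227).

4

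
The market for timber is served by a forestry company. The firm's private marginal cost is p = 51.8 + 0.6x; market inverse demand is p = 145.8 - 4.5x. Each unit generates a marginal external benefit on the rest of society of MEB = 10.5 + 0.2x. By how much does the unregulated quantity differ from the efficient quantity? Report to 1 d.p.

Market equilibrium (private): 51.8 + 0.6x = 145.8 - 4.5x → x_m = 18.4314.
Social marginal cost = private MC − MEB = 41.3 + 0.4x.
Set SMC = demand: 41.3 + 0.4x = 145.8 - 4.5x → x* = 21.3265.
Gap = |18.4314 − 21.3265| = 2.8951.

2.9 units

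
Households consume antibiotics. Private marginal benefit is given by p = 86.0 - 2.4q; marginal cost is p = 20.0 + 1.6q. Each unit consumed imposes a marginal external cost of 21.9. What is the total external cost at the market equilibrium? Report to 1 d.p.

Market equilibrium (private): 20.0 + 1.6q = 86.0 - 2.4q → q_m = 16.5000.
Total external cost = MEC × q_m = 21.9 × 16.5000 = 361.3500.

361.4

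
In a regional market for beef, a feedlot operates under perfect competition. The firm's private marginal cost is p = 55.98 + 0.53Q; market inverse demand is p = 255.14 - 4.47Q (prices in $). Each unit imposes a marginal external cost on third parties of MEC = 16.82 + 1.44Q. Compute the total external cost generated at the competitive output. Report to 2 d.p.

$1812.32

Market equilibrium (private): 55.98 + 0.53Q = 255.14 - 4.47Q → Q_m = 39.8320.
Total external cost = ∫₀^{Q_m} (16.82 + 1.44Q) dQ = 16.82×39.8320 + ½×1.44×39.8320² = 1812.3178.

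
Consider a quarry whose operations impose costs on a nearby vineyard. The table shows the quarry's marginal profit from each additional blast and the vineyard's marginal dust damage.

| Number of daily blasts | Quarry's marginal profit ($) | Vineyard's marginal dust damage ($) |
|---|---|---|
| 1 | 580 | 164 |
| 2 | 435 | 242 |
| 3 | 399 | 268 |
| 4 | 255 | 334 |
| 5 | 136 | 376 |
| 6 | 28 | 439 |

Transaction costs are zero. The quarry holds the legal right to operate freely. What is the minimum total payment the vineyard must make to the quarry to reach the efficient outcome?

$419

Left alone the quarry would choose level 6 (marginal profit stays positive).
Efficient level: k* = 3 (marginal profit ≥ marginal dust damage through 3).
The vineyard must at least cover the quarry's forgone profit from cutting 6→3: 255 + 136 + 28 = 419.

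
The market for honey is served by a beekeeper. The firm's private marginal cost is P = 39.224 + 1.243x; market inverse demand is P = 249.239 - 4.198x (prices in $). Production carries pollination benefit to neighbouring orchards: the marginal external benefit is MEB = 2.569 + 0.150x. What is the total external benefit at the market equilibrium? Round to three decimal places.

$210.899

Market equilibrium (private): 39.224 + 1.243x = 249.239 - 4.198x → x_m = 38.5986.
Total external benefit = ∫₀^{x_m} (2.569 + 0.150x) dx = 2.569×38.5986 + ½×0.150×38.5986² = 210.8987.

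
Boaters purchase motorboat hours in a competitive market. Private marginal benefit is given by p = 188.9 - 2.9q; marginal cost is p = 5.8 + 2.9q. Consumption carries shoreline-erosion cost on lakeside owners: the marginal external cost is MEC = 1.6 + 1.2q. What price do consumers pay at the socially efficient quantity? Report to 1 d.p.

Social marginal benefit = demand − MEC = 187.3 - 4.1q.
Set SMB = MC: 187.3 - 4.1q = 5.8 + 2.9q → q* = 25.9286.
Consumer price on the demand curve at q*: 188.9 − 2.9×25.9286 = 113.7071.

P = 113.7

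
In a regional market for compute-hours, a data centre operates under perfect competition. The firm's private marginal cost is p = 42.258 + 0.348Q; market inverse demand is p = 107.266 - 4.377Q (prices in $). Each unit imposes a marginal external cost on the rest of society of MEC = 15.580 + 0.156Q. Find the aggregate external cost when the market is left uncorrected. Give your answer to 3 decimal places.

Market equilibrium (private): 42.258 + 0.348Q = 107.266 - 4.377Q → Q_m = 13.7583.
Total external cost = ∫₀^{Q_m} (15.580 + 0.156Q) dQ = 15.580×13.7583 + ½×0.156×13.7583² = 229.1190.

$229.119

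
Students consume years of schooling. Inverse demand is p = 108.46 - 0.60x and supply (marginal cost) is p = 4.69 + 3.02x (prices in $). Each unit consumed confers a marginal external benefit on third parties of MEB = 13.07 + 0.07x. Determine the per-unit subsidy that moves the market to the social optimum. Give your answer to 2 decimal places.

Social marginal benefit = demand + MEB = 121.53 - 0.53x.
Set SMB = MC: 121.53 - 0.53x = 4.69 + 3.02x → x* = 32.9127.
The Pigouvian subsidy equals MEB at x*: 13.07 + 0.07×32.9127 = 15.3739.

subsidy = $15.37 per unit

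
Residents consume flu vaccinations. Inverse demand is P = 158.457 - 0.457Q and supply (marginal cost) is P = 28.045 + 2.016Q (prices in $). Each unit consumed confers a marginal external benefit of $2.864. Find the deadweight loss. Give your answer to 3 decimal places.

DWL = $1.658

Market equilibrium (private): 28.045 + 2.016Q = 158.457 - 0.457Q → Q_m = 52.7343.
Social marginal benefit = demand + MEB = 161.321 - 0.457Q.
Set SMB = MC: 161.321 - 0.457Q = 28.045 + 2.016Q → Q* = 53.8924.
Between Q* and Q_m the wedge SMB − MC runs linearly from 0 to MEB(Q_m), so the loss is a triangle.
DWL = ½ × 1.1581 × 2.8640 = 1.6584.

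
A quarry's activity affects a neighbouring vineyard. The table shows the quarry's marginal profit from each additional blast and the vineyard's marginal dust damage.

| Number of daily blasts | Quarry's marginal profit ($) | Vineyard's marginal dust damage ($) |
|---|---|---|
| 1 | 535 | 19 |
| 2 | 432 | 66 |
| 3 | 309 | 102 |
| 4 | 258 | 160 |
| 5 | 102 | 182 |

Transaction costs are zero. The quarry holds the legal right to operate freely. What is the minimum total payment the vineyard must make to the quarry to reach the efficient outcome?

Left alone the quarry would choose level 5 (marginal profit stays positive).
Efficient level: k* = 4 (marginal profit ≥ marginal dust damage through 4).
The vineyard must at least cover the quarry's forgone profit from cutting 5→4: 102 = 102.

$102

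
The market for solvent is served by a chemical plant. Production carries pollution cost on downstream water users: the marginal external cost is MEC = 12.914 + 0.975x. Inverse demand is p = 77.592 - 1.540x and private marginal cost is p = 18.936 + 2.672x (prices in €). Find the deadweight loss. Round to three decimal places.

DWL = €67.651

Market equilibrium (private): 18.936 + 2.672x = 77.592 - 1.540x → x_m = 13.9259.
Social marginal cost = private MC + MEC = 31.850 + 3.647x.
Set SMC = demand: 31.850 + 3.647x = 77.592 - 1.540x → x* = 8.8186.
The loss is the area between SMC and demand from x* to x_m; with linear curves that's a triangle of height MEC(x_m).
DWL = ½ × 5.1073 × 26.4918 = 67.6508.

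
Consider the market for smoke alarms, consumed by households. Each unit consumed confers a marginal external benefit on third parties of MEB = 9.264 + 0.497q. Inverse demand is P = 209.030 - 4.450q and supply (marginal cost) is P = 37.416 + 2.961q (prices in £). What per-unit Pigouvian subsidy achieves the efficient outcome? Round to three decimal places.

subsidy = £22.266 per unit

Social marginal benefit = demand + MEB = 218.294 - 3.953q.
Set SMB = MC: 218.294 - 3.953q = 37.416 + 2.961q → q* = 26.1611.
The Pigouvian subsidy equals MEB at q*: 9.264 + 0.497×26.1611 = 22.2661.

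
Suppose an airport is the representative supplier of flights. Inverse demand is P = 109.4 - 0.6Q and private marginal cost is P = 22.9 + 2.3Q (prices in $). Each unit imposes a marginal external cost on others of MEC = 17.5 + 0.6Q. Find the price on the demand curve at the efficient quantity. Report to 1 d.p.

P = $97.6

Social marginal cost = private MC + MEC = 40.4 + 2.9Q.
Set SMC = demand: 40.4 + 2.9Q = 109.4 - 0.6Q → Q* = 19.7143.
Consumer price on the demand curve at Q*: 109.4 − 0.6×19.7143 = 97.5714.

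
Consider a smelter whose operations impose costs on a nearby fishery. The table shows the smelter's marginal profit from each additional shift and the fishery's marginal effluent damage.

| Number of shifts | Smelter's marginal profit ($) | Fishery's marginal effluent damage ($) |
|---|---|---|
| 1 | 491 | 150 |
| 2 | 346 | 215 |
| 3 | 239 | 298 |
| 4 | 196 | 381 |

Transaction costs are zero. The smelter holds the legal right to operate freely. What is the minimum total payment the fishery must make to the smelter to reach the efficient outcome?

$435

Left alone the smelter would choose level 4 (marginal profit stays positive).
Efficient level: k* = 2 (marginal profit ≥ marginal effluent damage through 2).
The fishery must at least cover the smelter's forgone profit from cutting 4→2: 239 + 196 = 435.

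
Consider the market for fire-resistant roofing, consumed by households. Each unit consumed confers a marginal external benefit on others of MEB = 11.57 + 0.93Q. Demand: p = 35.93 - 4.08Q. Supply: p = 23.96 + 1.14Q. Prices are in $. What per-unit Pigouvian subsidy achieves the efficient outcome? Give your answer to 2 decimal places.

Social marginal benefit = demand + MEB = 47.50 - 3.15Q.
Set SMB = MC: 47.50 - 3.15Q = 23.96 + 1.14Q → Q* = 5.4872.
The Pigouvian subsidy equals MEB at Q*: 11.57 + 0.93×5.4872 = 16.6731.

subsidy = $16.67 per unit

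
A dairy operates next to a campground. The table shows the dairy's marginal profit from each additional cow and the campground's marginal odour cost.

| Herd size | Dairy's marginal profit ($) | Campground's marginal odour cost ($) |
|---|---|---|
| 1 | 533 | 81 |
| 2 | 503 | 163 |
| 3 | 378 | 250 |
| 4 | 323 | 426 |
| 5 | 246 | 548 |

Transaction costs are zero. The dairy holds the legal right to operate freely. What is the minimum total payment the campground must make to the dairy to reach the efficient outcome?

$569

Left alone the dairy would choose level 5 (marginal profit stays positive).
Efficient level: k* = 3 (marginal profit ≥ marginal odour cost through 3).
The campground must at least cover the dairy's forgone profit from cutting 5→3: 323 + 246 = 569.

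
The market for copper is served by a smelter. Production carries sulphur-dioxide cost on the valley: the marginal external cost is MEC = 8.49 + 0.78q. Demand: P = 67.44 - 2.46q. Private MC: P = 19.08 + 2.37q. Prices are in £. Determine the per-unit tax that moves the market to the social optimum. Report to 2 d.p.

Social marginal cost = private MC + MEC = 27.57 + 3.15q.
Set SMC = demand: 27.57 + 3.15q = 67.44 - 2.46q → q* = 7.1070.
The Pigouvian tax equals MEC at q*: 8.49 + 0.78×7.1070 = 14.0335.

tax = £14.03 per unit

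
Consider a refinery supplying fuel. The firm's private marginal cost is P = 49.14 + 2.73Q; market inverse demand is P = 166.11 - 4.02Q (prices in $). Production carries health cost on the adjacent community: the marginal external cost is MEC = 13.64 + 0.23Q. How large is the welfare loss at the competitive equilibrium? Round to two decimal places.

DWL = $22.25

Market equilibrium (private): 49.14 + 2.73Q = 166.11 - 4.02Q → Q_m = 17.3289.
Social marginal cost = private MC + MEC = 62.78 + 2.96Q.
Set SMC = demand: 62.78 + 2.96Q = 166.11 - 4.02Q → Q* = 14.8037.
The welfare-loss triangle has base |Q_m − Q*| and height MEC(Q_m) (the vertical gap between SMC and demand is zero at Q* and MEC at Q_m).
DWL = ½ × 2.5252 × 17.6256 = 22.2541.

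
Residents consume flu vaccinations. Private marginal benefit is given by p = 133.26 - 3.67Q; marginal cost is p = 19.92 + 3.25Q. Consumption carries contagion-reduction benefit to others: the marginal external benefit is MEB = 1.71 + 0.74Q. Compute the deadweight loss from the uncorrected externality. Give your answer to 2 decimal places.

DWL = 15.48

Market equilibrium (private): 19.92 + 3.25Q = 133.26 - 3.67Q → Q_m = 16.3786.
Social marginal benefit = demand + MEB = 134.97 - 2.93Q.
Set SMB = MC: 134.97 - 2.93Q = 19.92 + 3.25Q → Q* = 18.6165.
The welfare-loss triangle has base |Q_m − Q*| and height MEB(Q_m) (the vertical gap between SMB and MC is zero at Q* and MEB at Q_m).
DWL = ½ × 2.2379 × 13.8302 = 15.4753.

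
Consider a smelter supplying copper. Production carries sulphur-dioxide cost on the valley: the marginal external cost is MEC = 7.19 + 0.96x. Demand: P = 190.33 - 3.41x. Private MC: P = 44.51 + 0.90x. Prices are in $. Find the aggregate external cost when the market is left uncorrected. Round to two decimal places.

$792.70

Market equilibrium (private): 44.51 + 0.90x = 190.33 - 3.41x → x_m = 33.8329.
Total external cost = ∫₀^{x_m} (7.19 + 0.96x) dx = 7.19×33.8329 + ½×0.96×33.8329² = 792.6978.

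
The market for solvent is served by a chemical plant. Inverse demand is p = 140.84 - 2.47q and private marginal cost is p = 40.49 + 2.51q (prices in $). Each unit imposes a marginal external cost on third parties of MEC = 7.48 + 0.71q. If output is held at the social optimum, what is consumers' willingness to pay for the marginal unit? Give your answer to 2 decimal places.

P = $100.53

Social marginal cost = private MC + MEC = 47.97 + 3.22q.
Set SMC = demand: 47.97 + 3.22q = 140.84 - 2.47q → q* = 16.3216.
Consumer price on the demand curve at q*: 140.84 − 2.47×16.3216 = 100.5256.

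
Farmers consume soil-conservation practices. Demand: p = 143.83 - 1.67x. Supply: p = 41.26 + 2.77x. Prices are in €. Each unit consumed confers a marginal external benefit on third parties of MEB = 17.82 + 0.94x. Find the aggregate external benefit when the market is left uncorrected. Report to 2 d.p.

€662.49

Market equilibrium (private): 41.26 + 2.77x = 143.83 - 1.67x → x_m = 23.1014.
Total external benefit = ∫₀^{x_m} (17.82 + 0.94x) dx = 17.82×23.1014 + ½×0.94×23.1014² = 662.4940.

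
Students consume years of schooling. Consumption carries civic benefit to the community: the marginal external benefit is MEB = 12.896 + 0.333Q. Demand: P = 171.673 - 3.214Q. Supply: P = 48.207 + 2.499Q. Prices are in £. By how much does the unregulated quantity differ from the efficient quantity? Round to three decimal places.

Market equilibrium (private): 48.207 + 2.499Q = 171.673 - 3.214Q → Q_m = 21.6114.
Social marginal benefit = demand + MEB = 184.569 - 2.881Q.
Set SMB = MC: 184.569 - 2.881Q = 48.207 + 2.499Q → Q* = 25.3461.
Gap = |21.6114 − 25.3461| = 3.7347.

3.735 units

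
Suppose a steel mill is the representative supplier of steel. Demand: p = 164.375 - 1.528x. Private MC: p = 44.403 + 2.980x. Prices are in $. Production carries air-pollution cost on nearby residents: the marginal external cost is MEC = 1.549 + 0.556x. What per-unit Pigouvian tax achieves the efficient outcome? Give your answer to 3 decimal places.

Social marginal cost = private MC + MEC = 45.952 + 3.536x.
Set SMC = demand: 45.952 + 3.536x = 164.375 - 1.528x → x* = 23.3853.
The Pigouvian tax equals MEC at x*: 1.549 + 0.556×23.3853 = 14.5512.

tax = $14.551 per unit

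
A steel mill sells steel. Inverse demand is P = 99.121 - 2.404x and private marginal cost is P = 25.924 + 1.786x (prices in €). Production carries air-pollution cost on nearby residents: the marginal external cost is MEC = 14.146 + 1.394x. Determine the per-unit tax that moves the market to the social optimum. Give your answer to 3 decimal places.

Social marginal cost = private MC + MEC = 40.070 + 3.180x.
Set SMC = demand: 40.070 + 3.180x = 99.121 - 2.404x → x* = 10.5750.
The Pigouvian tax equals MEC at x*: 14.146 + 1.394×10.5750 = 28.8876.

tax = €28.888 per unit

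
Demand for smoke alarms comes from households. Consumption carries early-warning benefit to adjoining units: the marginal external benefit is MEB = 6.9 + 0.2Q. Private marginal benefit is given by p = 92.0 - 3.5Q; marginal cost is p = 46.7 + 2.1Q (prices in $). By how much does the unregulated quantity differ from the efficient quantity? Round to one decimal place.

Market equilibrium (private): 46.7 + 2.1Q = 92.0 - 3.5Q → Q_m = 8.0893.
Social marginal benefit = demand + MEB = 98.9 - 3.3Q.
Set SMB = MC: 98.9 - 3.3Q = 46.7 + 2.1Q → Q* = 9.6667.
Gap = |8.0893 − 9.6667| = 1.5774.

1.6 units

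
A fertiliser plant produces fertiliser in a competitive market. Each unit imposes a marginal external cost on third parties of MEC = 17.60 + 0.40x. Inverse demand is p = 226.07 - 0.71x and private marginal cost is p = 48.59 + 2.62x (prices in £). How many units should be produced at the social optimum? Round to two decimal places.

Social marginal cost = private MC + MEC = 66.19 + 3.02x.
Set SMC = demand: 66.19 + 3.02x = 226.07 - 0.71x → x* = 42.8633.

x* = 42.86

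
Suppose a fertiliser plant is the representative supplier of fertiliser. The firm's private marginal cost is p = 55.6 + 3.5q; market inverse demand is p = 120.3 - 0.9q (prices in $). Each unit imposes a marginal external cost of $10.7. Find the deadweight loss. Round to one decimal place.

Market equilibrium (private): 55.6 + 3.5q = 120.3 - 0.9q → q_m = 14.7045.
Social marginal cost = private MC + MEC = 66.3 + 3.5q.
Set SMC = demand: 66.3 + 3.5q = 120.3 - 0.9q → q* = 12.2727.
Between q* and q_m the wedge SMC − demand runs linearly from 0 to MEC(q_m), so the loss is a triangle.
DWL = ½ × 2.4318 × 10.7000 = 13.0101.

DWL = $13.0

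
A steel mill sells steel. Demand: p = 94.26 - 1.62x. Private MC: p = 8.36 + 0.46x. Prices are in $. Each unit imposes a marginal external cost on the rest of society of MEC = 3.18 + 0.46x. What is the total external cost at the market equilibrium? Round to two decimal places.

$523.60

Market equilibrium (private): 8.36 + 0.46x = 94.26 - 1.62x → x_m = 41.2981.
Total external cost = ∫₀^{x_m} (3.18 + 0.46x) dx = 3.18×41.2981 + ½×0.46×41.2981² = 523.6006.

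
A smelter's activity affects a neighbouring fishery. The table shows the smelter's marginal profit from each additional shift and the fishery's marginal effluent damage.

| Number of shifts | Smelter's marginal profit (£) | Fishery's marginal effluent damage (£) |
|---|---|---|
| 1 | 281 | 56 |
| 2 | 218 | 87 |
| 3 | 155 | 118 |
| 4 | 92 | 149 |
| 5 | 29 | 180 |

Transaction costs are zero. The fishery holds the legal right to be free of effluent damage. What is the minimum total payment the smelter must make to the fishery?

Efficient level: marginal profit ≥ marginal effluent damage through level 3, so k* = 3.
With the fishery holding the right, the smelter must at least compensate total damage at k*: 56 + 87 + 118 = 261.

£261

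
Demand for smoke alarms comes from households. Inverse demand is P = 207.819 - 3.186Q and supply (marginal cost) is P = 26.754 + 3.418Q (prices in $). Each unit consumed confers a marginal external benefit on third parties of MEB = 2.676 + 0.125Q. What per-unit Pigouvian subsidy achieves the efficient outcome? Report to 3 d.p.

subsidy = $6.221 per unit

Social marginal benefit = demand + MEB = 210.495 - 3.061Q.
Set SMB = MC: 210.495 - 3.061Q = 26.754 + 3.418Q → Q* = 28.3595.
The Pigouvian subsidy equals MEB at Q*: 2.676 + 0.125×28.3595 = 6.2209.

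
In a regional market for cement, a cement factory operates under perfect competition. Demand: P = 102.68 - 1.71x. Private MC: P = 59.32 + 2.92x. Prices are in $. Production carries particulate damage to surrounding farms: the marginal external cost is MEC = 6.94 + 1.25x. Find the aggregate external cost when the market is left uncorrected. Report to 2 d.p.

Market equilibrium (private): 59.32 + 2.92x = 102.68 - 1.71x → x_m = 9.3650.
Total external cost = ∫₀^{x_m} (6.94 + 1.25x) dx = 6.94×9.3650 + ½×1.25×9.3650² = 119.8076.

$119.81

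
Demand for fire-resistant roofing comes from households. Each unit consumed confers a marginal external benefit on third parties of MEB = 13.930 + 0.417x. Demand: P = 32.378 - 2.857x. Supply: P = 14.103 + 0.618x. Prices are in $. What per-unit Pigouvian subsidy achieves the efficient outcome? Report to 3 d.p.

Social marginal benefit = demand + MEB = 46.308 - 2.440x.
Set SMB = MC: 46.308 - 2.440x = 14.103 + 0.618x → x* = 10.5314.
The Pigouvian subsidy equals MEB at x*: 13.930 + 0.417×10.5314 = 18.3216.

subsidy = $18.322 per unit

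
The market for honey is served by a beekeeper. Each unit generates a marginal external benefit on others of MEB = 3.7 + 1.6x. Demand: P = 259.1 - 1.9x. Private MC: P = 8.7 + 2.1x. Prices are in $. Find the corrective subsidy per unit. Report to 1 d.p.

subsidy = $173.1 per unit

Social marginal cost = private MC − MEB = 5.0 + 0.5x.
Set SMC = demand: 5.0 + 0.5x = 259.1 - 1.9x → x* = 105.8750.
The Pigouvian subsidy equals MEB at x*: 3.7 + 1.6×105.8750 = 173.1000.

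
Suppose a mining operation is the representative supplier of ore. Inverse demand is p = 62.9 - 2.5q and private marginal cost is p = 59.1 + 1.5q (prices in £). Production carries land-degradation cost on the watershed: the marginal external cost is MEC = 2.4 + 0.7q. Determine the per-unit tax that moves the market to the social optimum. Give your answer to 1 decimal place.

tax = £2.6 per unit

Social marginal cost = private MC + MEC = 61.5 + 2.2q.
Set SMC = demand: 61.5 + 2.2q = 62.9 - 2.5q → q* = 0.2979.
The Pigouvian tax equals MEC at q*: 2.4 + 0.7×0.2979 = 2.6085.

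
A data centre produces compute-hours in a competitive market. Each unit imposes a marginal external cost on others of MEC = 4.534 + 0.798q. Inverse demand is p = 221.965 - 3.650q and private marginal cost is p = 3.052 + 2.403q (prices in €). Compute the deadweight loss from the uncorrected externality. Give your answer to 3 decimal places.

Market equilibrium (private): 3.052 + 2.403q = 221.965 - 3.650q → q_m = 36.1660.
Social marginal cost = private MC + MEC = 7.586 + 3.201q.
Set SMC = demand: 7.586 + 3.201q = 221.965 - 3.650q → q* = 31.2916.
Between q* and q_m the wedge SMC − demand runs linearly from 0 to MEC(q_m), so the loss is a triangle.
DWL = ½ × 4.8744 × 33.3945 = 81.3891.

DWL = €81.389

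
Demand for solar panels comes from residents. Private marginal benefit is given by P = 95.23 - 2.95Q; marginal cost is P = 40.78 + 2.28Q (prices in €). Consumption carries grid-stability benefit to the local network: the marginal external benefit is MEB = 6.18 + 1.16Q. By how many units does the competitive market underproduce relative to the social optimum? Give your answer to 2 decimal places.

4.49 units

Market equilibrium (private): 40.78 + 2.28Q = 95.23 - 2.95Q → Q_m = 10.4111.
Social marginal benefit = demand + MEB = 101.41 - 1.79Q.
Set SMB = MC: 101.41 - 1.79Q = 40.78 + 2.28Q → Q* = 14.8968.
Gap = |10.4111 − 14.8968| = 4.4857.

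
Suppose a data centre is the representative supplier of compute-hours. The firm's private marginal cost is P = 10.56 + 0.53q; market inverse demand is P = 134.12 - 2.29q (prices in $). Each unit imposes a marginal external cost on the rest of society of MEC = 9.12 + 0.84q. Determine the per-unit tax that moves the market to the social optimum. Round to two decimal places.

tax = $35.38 per unit

Social marginal cost = private MC + MEC = 19.68 + 1.37q.
Set SMC = demand: 19.68 + 1.37q = 134.12 - 2.29q → q* = 31.2678.
The Pigouvian tax equals MEC at q*: 9.12 + 0.84×31.2678 = 35.3850.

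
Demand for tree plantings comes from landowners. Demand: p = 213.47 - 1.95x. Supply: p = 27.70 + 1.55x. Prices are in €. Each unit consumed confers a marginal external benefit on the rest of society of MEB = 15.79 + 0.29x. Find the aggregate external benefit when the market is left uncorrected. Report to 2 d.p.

Market equilibrium (private): 27.70 + 1.55x = 213.47 - 1.95x → x_m = 53.0771.
Total external benefit = ∫₀^{x_m} (15.79 + 0.29x) dx = 15.79×53.0771 + ½×0.29×53.0771² = 1246.5783.

€1246.58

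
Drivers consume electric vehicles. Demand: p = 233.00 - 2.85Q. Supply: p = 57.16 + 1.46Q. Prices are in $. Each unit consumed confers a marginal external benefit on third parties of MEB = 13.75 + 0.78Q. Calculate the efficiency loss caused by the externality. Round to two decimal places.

Market equilibrium (private): 57.16 + 1.46Q = 233.00 - 2.85Q → Q_m = 40.7981.
Social marginal benefit = demand + MEB = 246.75 - 2.07Q.
Set SMB = MC: 246.75 - 2.07Q = 57.16 + 1.46Q → Q* = 53.7082.
Between Q* and Q_m the wedge SMB − MC runs linearly from 0 to MEB(Q_m), so the loss is a triangle.
DWL = ½ × 12.9101 × 45.5726 = 294.1734.

DWL = $294.17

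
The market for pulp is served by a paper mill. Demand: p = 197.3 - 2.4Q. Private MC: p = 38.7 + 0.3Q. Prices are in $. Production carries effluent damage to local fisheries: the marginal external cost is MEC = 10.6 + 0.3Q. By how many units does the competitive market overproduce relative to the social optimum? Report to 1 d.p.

Market equilibrium (private): 38.7 + 0.3Q = 197.3 - 2.4Q → Q_m = 58.7407.
Social marginal cost = private MC + MEC = 49.3 + 0.6Q.
Set SMC = demand: 49.3 + 0.6Q = 197.3 - 2.4Q → Q* = 49.3333.
Gap = |58.7407 − 49.3333| = 9.4074.

9.4 units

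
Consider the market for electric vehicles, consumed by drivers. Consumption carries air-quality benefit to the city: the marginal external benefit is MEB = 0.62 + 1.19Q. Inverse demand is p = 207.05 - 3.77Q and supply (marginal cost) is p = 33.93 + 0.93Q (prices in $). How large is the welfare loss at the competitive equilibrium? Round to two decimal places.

DWL = $281.49

Market equilibrium (private): 33.93 + 0.93Q = 207.05 - 3.77Q → Q_m = 36.8340.
Social marginal benefit = demand + MEB = 207.67 - 2.58Q.
Set SMB = MC: 207.67 - 2.58Q = 33.93 + 0.93Q → Q* = 49.4986.
The loss is the area between SMB and MC from Q* to Q_m; with linear curves that's a triangle of height MEB(Q_m).
DWL = ½ × 12.6646 × 44.4525 = 281.4866.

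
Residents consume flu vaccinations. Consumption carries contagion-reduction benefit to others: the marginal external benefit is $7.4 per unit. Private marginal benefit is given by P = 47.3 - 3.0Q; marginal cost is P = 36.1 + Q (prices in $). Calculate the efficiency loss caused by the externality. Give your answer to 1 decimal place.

Market equilibrium (private): 36.1 + Q = 47.3 - 3.0Q → Q_m = 2.8000.
Social marginal benefit = demand + MEB = 54.7 - 3.0Q.
Set SMB = MC: 54.7 - 3.0Q = 36.1 + Q → Q* = 4.6500.
The loss is the area between SMB and MC from Q* to Q_m; with linear curves that's a triangle of height MEB(Q_m).
DWL = ½ × 1.8500 × 7.4000 = 6.8450.

DWL = $6.8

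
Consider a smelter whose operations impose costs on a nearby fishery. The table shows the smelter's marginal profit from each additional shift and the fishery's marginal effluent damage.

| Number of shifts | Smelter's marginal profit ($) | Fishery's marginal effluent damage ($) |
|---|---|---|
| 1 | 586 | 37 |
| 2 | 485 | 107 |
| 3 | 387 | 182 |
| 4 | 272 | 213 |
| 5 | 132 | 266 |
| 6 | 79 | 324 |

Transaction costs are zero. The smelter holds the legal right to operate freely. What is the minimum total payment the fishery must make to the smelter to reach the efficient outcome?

$211

Left alone the smelter would choose level 6 (marginal profit stays positive).
Efficient level: k* = 4 (marginal profit ≥ marginal effluent damage through 4).
The fishery must at least cover the smelter's forgone profit from cutting 6→4: 132 + 79 = 211.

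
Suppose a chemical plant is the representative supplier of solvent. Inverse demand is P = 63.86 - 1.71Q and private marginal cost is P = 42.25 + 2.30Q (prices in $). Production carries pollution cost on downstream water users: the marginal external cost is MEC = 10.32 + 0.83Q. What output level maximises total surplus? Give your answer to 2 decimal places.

Q* = 2.33

Social marginal cost = private MC + MEC = 52.57 + 3.13Q.
Set SMC = demand: 52.57 + 3.13Q = 63.86 - 1.71Q → Q* = 2.3326.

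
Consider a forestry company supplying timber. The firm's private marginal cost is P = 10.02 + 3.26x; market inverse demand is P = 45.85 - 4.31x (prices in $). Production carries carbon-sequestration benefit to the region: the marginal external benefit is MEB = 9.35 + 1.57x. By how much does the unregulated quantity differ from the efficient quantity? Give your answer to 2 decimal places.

2.80 units

Market equilibrium (private): 10.02 + 3.26x = 45.85 - 4.31x → x_m = 4.7332.
Social marginal cost = private MC − MEB = 0.67 + 1.69x.
Set SMC = demand: 0.67 + 1.69x = 45.85 - 4.31x → x* = 7.5300.
Gap = |4.7332 − 7.5300| = 2.7968.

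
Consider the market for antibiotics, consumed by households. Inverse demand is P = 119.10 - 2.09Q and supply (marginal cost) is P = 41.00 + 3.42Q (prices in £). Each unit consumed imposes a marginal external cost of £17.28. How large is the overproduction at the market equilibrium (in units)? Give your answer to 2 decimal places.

3.14 units

Market equilibrium (private): 41.00 + 3.42Q = 119.10 - 2.09Q → Q_m = 14.1742.
Social marginal benefit = demand − MEC = 101.82 - 2.09Q.
Set SMB = MC: 101.82 - 2.09Q = 41.00 + 3.42Q → Q* = 11.0381.
Gap = |14.1742 − 11.0381| = 3.1361.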